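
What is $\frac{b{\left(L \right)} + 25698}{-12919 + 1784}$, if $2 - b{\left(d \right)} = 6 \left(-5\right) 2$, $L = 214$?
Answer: $- \frac{5152}{2227} \approx -2.3134$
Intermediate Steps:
$b{\left(d \right)} = 62$ ($b{\left(d \right)} = 2 - 6 \left(-5\right) 2 = 2 - \left(-30\right) 2 = 2 - -60 = 2 + 60 = 62$)
$\frac{b{\left(L \right)} + 25698}{-12919 + 1784} = \frac{62 + 25698}{-12919 + 1784} = \frac{25760}{-11135} = 25760 \left(- \frac{1}{11135}\right) = - \frac{5152}{2227}$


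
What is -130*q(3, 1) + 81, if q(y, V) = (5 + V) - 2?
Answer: -439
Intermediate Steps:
q(y, V) = 3 + V
-130*q(3, 1) + 81 = -130*(3 + 1) + 81 = -130*4 + 81 = -520 + 81 = -439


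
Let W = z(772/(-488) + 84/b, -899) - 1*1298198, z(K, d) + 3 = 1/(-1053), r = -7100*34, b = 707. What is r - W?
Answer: 1112811454/1053 ≈ 1.0568e+6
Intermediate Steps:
r = -241400
z(K, d) = -3160/1053 (z(K, d) = -3 + 1/(-1053) = -3 - 1/1053 = -3160/1053)
W = -1367005654/1053 (W = -3160/1053 - 1*1298198 = -3160/1053 - 1298198 = -1367005654/1053 ≈ -1.2982e+6)
r - W = -241400 - 1*(-1367005654/1053) = -241400 + 1367005654/1053 = 1112811454/1053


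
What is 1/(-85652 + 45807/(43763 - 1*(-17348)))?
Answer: -61111/5234233565 ≈ -1.1675e-5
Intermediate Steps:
1/(-85652 + 45807/(43763 - 1*(-17348))) = 1/(-85652 + 45807/(43763 + 17348)) = 1/(-85652 + 45807/61111) = 1/(-5234233565/61111) = -61111/5234233565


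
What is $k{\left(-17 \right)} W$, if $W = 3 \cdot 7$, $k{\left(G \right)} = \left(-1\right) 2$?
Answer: $-42$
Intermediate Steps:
$k{\left(G \right)} = -2$
$W = 21$
$k{\left(-17 \right)} W = \left(-2\right) 21 = -42$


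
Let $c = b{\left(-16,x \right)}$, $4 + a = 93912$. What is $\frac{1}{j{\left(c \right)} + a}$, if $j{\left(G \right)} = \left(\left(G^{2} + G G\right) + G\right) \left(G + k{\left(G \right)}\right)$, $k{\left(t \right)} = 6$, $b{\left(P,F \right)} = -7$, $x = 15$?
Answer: $\frac{1}{93817} \approx 1.0659 \cdot 10^{-5}$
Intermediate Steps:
$a = 93908$ ($a = -4 + 93912 = 93908$)
$c = -7$
$j{\left(G \right)} = \left(6 + G\right) \left(G + 2 G^{2}\right)$ ($j{\left(G \right)} = \left(\left(G^{2} + G G\right) + G\right) \left(G + 6\right) = \left(\left(G^{2} + G^{2}\right) + G\right) \left(6 + G\right) = \left(2 G^{2} + G\right) \left(6 + G\right) = \left(G + 2 G^{2}\right) \left(6 + G\right) = \left(6 + G\right) \left(G + 2 G^{2}\right)$)
$\frac{1}{j{\left(c \right)} + a} = \frac{1}{- 7 \left(6 + 2 \left(-7\right)^{2} + 13 \left(-7\right)\right) + 93908} = \frac{1}{- 7 \left(6 + 2 \cdot 49 - 91\right) + 93908} = \frac{1}{- 7 \left(6 + 98 - 91\right) + 93908} = \frac{1}{\left(-7\right) 13 + 93908} = \frac{1}{-91 + 93908} = \frac{1}{93817}$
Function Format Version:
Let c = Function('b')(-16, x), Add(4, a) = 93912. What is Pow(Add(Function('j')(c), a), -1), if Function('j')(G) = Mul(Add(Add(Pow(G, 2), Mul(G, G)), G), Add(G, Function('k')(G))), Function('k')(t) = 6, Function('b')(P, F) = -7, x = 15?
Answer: Rational(1, 93817) ≈ 1.0659e-5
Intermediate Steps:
a = 93908 (a = Add(-4, 93912) = 93908)
c = -7
Function('j')(G) = Mul(Add(6, G), Add(G, Mul(2, Pow(G, 2)))) (Function('j')(G) = Mul(Add(Add(Pow(G, 2), Mul(G, G)), G), Add(G, 6)) = Mul(Add(Add(Pow(G, 2), Pow(G, 2)), G), Add(6, G)) = Mul(Add(Mul(2, Pow(G, 2)), G), Add(6, G)) = Mul(Add(G, Mul(2, Pow(G, 2))), Add(6, G)) = Mul(Add(6, G), Add(G, Mul(2, Pow(G, 2)))))
Pow(Add(Function('j')(c), a), -1) = Pow(Add(Mul(-7, Add(6, Mul(2, Pow(-7, 2)), Mul(13, -7))), 93908), -1) = Pow(Add(Mul(-7, Add(6, Mul(2, 49), -91)), 93908), -1) = Pow(Add(Mul(-7, Add(6, 98, -91)), 93908), -1) = Pow(Add(Mul(-7, 13), 93908), -1) = Pow(Add(-91, 93908), -1) = Pow(93817, -1) = Rational(1, 93817)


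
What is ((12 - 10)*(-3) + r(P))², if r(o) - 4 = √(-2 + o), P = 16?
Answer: (-2 + √14)² ≈ 3.0334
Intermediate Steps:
r(o) = 4 + √(-2 + o)
((12 - 10)*(-3) + r(P))² = ((12 - 10)*(-3) + (4 + √(-2 + 16)))² = (2*(-3) + (4 + √14))² = (-6 + (4 + √14))² = (-2 + √14)²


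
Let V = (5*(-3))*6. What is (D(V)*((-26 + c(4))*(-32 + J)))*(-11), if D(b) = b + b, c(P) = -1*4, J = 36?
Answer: -237600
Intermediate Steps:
c(P) = -4
V = -90 (V = -15*6 = -90)
D(b) = 2*b
(D(V)*((-26 + c(4))*(-32 + J)))*(-11) = ((2*(-90))*((-26 - 4)*(-32 + 36)))*(-11) = -(-5400)*4*(-11) = -180*(-120)*(-11) = 21600*(-11) = -237600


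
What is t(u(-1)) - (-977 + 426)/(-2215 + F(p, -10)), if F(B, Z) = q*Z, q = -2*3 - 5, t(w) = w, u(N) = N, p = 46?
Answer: -2656/2105 ≈ -1.2618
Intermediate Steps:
q = -11 (q = -6 - 5 = -11)
F(B, Z) = -11*Z
t(u(-1)) - (-977 + 426)/(-2215 + F(p, -10)) = -1 - (-977 + 426)/(-2215 - 11*(-10)) = -1 - (-551)/(-2215 + 110) = -1 - (-551)/(-2105) = -1 - (-551)*(-1)/2105 = -1 - 1*551/2105 = -1 - 551/2105 = -2656/2105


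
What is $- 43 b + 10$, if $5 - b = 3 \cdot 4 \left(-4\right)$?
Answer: $-2269$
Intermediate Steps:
$b = 53$ ($b = 5 - 3 \cdot 4 \left(-4\right) = 5 - 12 \left(-4\right) = 5 - -48 = 5 + 48 = 53$)
$- 43 b + 10 = \left(-43\right) 53 + 10 = -2279 + 10 = -2269$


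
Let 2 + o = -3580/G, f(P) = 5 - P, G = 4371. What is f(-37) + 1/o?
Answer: 513153/12322 ≈ 41.645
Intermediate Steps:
o = -12322/4371 (o = -2 - 3580/4371 = -12322/4371 ≈ -2.8190)
f(-37) + 1/o = (5 - 1*(-37)) + 1/(-12322/4371) = (5 + 37) - 4371/12322 = 42 - 4371/12322 = 513153/12322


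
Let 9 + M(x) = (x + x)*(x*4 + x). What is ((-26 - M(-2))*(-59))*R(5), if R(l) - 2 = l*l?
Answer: 90801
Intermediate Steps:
R(l) = 2 + l**2 (R(l) = 2 + l*l = 2 + l**2)
M(x) = -9 + 10*x**2 (M(x) = -9 + (x + x)*(x*4 + x) = -9 + (2*x)*(4*x + x) = -9 + (2*x)*(5*x) = -9 + 10*x**2)
((-26 - M(-2))*(-59))*R(5) = ((-26 - (-9 + 10*(-2)**2))*(-59))*(2 + 5**2) = ((-26 - (-9 + 10*4))*(-59))*(2 + 25) = ((-26 - (-9 + 40))*(-59))*27 = ((-26 - 1*31)*(-59))*27 = ((-26 - 31)*(-59))*27 = -57*(-59)*27 = 3363*27 = 90801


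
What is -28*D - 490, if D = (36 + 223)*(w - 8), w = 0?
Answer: 57526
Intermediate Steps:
D = -2072 (D = (36 + 223)*(0 - 8) = 259*(-8) = -2072)
-28*D - 490 = -28*(-2072) - 490 = 58016 - 490 = 57526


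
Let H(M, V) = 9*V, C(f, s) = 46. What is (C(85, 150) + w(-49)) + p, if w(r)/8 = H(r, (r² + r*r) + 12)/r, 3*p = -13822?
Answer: -1710340/147 ≈ -11635.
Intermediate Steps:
p = -13822/3 (p = (⅓)*(-13822) = -13822/3 ≈ -4607.3)
w(r) = 8*(108 + 18*r²)/r (w(r) = 8*((9*((r² + r*r) + 12))/r) = 8*((9*((r² + r²) + 12))/r) = 8*((9*(2*r² + 12))/r) = 8*((9*(12 + 2*r²))/r) = 8*((108 + 18*r²)/r) = 8*(108 + 18*r²)/r)
(C(85, 150) + w(-49)) + p = (46 + (144*(-49) + 864/(-49))) - 13822/3 = (46 + (-7056 + 864*(-1/49))) - 13822/3 = (46 + (-7056 - 864/49)) - 13822/3 = (46 - 346608/49) - 13822/3 = -344354/49 - 13822/3 = -1710340/147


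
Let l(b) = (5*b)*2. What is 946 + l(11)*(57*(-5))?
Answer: -30404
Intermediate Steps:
l(b) = 10*b
946 + l(11)*(57*(-5)) = 946 + (10*11)*(57*(-5)) = 946 + 110*(-285) = 946 - 31350 = -30404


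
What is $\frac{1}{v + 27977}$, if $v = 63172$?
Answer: $\frac{1}{91149} \approx 1.0971 \cdot 10^{-5}$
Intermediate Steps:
$\frac{1}{v + 27977} = \frac{1}{63172 + 27977} = \frac{1}{91149}$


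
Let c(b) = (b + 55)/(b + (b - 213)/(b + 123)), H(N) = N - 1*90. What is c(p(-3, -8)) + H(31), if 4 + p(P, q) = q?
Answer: -32212/519 ≈ -62.065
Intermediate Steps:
H(N) = -90 + N (H(N) = N - 90 = -90 + N)
p(P, q) = -4 + q
c(b) = (55 + b)/(b + (-213 + b)/(123 + b))
c(p(-3, -8)) + H(31) = (6765 + (-4 - 8)² + 178*(-4 - 8))/(-213 + (-4 - 8)² + 124*(-4 - 8)) + (-90 + 31) = (6765 + (-12)² + 178*(-12))/(-213 + (-12)² + 124*(-12)) - 59 = (6765 + 144 - 2136)/(-213 + 144 - 1488) - 59 = 4773/(-1557) - 59 = -1/1557*4773 - 59 = -1591/519 - 59 = -32212/519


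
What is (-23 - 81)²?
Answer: 10816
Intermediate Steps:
(-23 - 81)² = (-104)² = 10816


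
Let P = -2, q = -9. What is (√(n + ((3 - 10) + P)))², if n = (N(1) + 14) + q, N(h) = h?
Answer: -3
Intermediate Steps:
n = 6 (n = (1 + 14) - 9 = 15 - 9 = 6)
(√(n + ((3 - 10) + P)))² = (√(6 + ((3 - 10) - 2)))² = (√(6 + (-7 - 2)))² = (√(6 - 9))² = (√(-3))² = (I*√3)² = -3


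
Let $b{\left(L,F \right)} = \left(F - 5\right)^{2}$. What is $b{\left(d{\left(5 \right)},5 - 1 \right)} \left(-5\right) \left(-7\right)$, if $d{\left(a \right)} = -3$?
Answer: $35$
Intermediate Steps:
$b{\left(L,F \right)} = \left(-5 + F\right)^{2}$
$b{\left(d{\left(5 \right)},5 - 1 \right)} \left(-5\right) \left(-7\right) = \left(-5 + \left(5 - 1\right)\right)^{2} \left(-5\right) \left(-7\right) = \left(-5 + 4\right)^{2} \left(-5\right) \left(-7\right) = \left(-1\right)^{2} \left(-5\right) \left(-7\right) = 1 \left(-5\right) \left(-7\right) = \left(-5\right) \left(-7\right) = 35$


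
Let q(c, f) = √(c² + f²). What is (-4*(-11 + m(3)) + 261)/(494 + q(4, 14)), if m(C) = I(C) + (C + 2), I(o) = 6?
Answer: 64467/121912 - 261*√53/121912 ≈ 0.51321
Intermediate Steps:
m(C) = 8 + C (m(C) = 6 + (C + 2) = 6 + (2 + C) = 8 + C)
(-4*(-11 + m(3)) + 261)/(494 + q(4, 14)) = (-4*(-11 + (8 + 3)) + 261)/(494 + √(4² + 14²)) = (-4*(-11 + 11) + 261)/(494 + √(16 + 196)) = (-4*0 + 261)/(494 + √212) = (0 + 261)/(494 + 2*√53) = 261/(494 + 2*√53)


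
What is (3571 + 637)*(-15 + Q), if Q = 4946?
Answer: 20749648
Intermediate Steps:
(3571 + 637)*(-15 + Q) = (3571 + 637)*(-15 + 4946) = 4208*4931 = 20749648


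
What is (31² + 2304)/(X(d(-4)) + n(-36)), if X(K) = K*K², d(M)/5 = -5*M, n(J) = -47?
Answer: 3265/999953 ≈ 0.0032652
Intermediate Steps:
d(M) = -25*M (d(M) = 5*(-5*M) = -25*M)
X(K) = K³
(31² + 2304)/(X(d(-4)) + n(-36)) = (31² + 2304)/((-25*(-4))³ - 47) = (961 + 2304)/(100³ - 47) = 3265/(1000000 - 47) = 3265/999953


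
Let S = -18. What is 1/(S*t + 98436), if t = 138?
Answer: 1/95952 ≈ 1.0422e-5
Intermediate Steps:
1/(S*t + 98436) = 1/(-18*138 + 98436) = 1/(-2484 + 98436) = 1/95952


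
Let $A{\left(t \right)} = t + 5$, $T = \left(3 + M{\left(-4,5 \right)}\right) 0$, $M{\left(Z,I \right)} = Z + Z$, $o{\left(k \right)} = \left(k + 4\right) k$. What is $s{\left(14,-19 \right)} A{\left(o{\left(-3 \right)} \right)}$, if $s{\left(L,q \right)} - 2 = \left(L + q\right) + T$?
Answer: $-6$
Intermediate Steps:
$o{\left(k \right)} = k \left(4 + k\right)$ ($o{\left(k \right)} = \left(4 + k\right) k = k \left(4 + k\right)$)
$M{\left(Z,I \right)} = 2 Z$
$T = 0$ ($T = \left(3 + 2 \left(-4\right)\right) 0 = \left(3 - 8\right) 0 = \left(-5\right) 0 = 0$)
$s{\left(L,q \right)} = 2 + L + q$ ($s{\left(L,q \right)} = 2 + \left(\left(L + q\right) + 0\right) = 2 + \left(L + q\right) = 2 + L + q$)
$A{\left(t \right)} = 5 + t$
$s{\left(14,-19 \right)} A{\left(o{\left(-3 \right)} \right)} = \left(2 + 14 - 19\right) \left(5 - 3 \left(4 - 3\right)\right) = - 3 \left(5 - 3\right) = \left(-3\right) 2 = -6$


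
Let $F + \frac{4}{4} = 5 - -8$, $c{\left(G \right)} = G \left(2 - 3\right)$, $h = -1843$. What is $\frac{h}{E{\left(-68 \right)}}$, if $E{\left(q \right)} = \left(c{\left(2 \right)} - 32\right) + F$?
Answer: $\frac{1843}{22} \approx 83.773$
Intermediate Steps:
$c{\left(G \right)} = - G$ ($c{\left(G \right)} = G \left(-1\right) = - G$)
$F = 12$ ($F = -1 + \left(5 - -8\right) = -1 + \left(5 + 8\right) = -1 + 13 = 12$)
$E{\left(q \right)} = -22$ ($E{\left(q \right)} = \left(\left(-1\right) 2 - 32\right) + 12 = \left(-2 - 32\right) + 12 = -34 + 12 = -22$)
$\frac{h}{E{\left(-68 \right)}} = - \frac{1843}{-22} = \left(-1843\right) \left(- \frac{1}{22}\right) = \frac{1843}{22}$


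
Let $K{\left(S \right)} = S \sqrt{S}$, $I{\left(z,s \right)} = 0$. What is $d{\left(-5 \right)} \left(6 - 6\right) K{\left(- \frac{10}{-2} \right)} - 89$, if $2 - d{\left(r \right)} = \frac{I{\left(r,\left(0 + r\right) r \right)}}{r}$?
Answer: $-89$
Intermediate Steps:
$d{\left(r \right)} = 2$ ($d{\left(r \right)} = 2 - \frac{0}{r} = 2 - 0 = 2 + 0 = 2$)
$K{\left(S \right)} = S^{\frac{3}{2}}$
$d{\left(-5 \right)} \left(6 - 6\right) K{\left(- \frac{10}{-2} \right)} - 89 = 2 \left(6 - 6\right) \left(- \frac{10}{-2}\right)^{\frac{3}{2}} - 89 = 2 \cdot 0 \left(\left(-10\right) \left(- \frac{1}{2}\right)\right)^{\frac{3}{2}} - 89 = 0 \cdot 5^{\frac{3}{2}} - 89 = 0 \cdot 5 \sqrt{5} - 89 = 0 - 89 = -89$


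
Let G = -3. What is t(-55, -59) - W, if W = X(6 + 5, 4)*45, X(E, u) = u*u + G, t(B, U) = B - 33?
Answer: -673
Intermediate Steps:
t(B, U) = -33 + B
X(E, u) = -3 + u² (X(E, u) = u*u - 3 = u² - 3 = -3 + u²)
W = 585 (W = (-3 + 4²)*45 = (-3 + 16)*45 = 13*45 = 585)
t(-55, -59) - W = (-33 - 55) - 1*585 = -88 - 585 = -673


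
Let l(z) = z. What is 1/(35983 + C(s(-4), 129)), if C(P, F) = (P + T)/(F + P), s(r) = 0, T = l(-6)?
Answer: 43/1547267 ≈ 2.7791e-5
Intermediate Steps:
T = -6
C(P, F) = (-6 + P)/(F + P) (C(P, F) = (P - 6)/(F + P) = (-6 + P)/(F + P))
1/(35983 + C(s(-4), 129)) = 1/(35983 + (-6 + 0)/(129 + 0)) = 1/(35983 - 6/129) = 1/(35983 + (1/129)*(-6)) = 1/(35983 - 2/43) = 1/(1547267/43) = 43/1547267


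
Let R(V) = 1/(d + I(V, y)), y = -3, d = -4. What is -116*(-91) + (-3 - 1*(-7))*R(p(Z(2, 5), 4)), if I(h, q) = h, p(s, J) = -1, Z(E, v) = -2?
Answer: 52776/5 ≈ 10555.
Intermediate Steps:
R(V) = 1/(-4 + V)
-116*(-91) + (-3 - 1*(-7))*R(p(Z(2, 5), 4)) = -116*(-91) + (-3 - 1*(-7))/(-4 - 1) = 10556 + (-3 + 7)/(-5) = 10556 + 4*(-1/5) = 10556 - 4/5 = 52776/5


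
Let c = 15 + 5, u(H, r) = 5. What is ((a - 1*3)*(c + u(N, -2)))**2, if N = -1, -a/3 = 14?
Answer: 1265625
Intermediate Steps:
a = -42 (a = -3*14 = -42)
c = 20
((a - 1*3)*(c + u(N, -2)))**2 = ((-42 - 1*3)*(20 + 5))**2 = ((-42 - 3)*25)**2 = (-45*25)**2 = (-1125)**2 = 1265625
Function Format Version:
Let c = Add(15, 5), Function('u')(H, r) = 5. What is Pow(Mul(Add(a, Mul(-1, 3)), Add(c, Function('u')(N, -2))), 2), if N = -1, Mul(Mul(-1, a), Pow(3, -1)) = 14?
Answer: 1265625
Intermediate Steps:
a = -42 (a = Mul(-3, 14) = -42)
c = 20
Pow(Mul(Add(a, Mul(-1, 3)), Add(c, Function('u')(N, -2))), 2) = Pow(Mul(Add(-42, Mul(-1, 3)), Add(20, 5)), 2) = Pow(Mul(Add(-42, -3), 25), 2) = Pow(Mul(-45, 25), 2) = Pow(-1125, 2) = 1265625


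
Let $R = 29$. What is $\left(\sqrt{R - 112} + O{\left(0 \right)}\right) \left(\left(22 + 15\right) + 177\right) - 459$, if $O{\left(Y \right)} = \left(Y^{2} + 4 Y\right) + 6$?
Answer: $825 + 214 i \sqrt{83} \approx 825.0 + 1949.6 i$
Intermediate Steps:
$O{\left(Y \right)} = 6 + Y^{2} + 4 Y$
$\left(\sqrt{R - 112} + O{\left(0 \right)}\right) \left(\left(22 + 15\right) + 177\right) - 459 = \left(\sqrt{29 - 112} + \left(6 + 0^{2} + 4 \cdot 0\right)\right) \left(\left(22 + 15\right) + 177\right) - 459 = \left(\sqrt{-83} + \left(6 + 0 + 0\right)\right) \left(37 + 177\right) - 459 = \left(i \sqrt{83} + 6\right) 214 - 459 = \left(6 + i \sqrt{83}\right) 214 - 459 = \left(1284 + 214 i \sqrt{83}\right) - 459 = 825 + 214 i \sqrt{83}$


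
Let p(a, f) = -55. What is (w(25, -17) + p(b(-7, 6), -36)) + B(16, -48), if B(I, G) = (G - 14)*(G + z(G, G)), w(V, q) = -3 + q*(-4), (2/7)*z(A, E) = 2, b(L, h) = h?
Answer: 2552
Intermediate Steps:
z(A, E) = 7 (z(A, E) = (7/2)*2 = 7)
w(V, q) = -3 - 4*q
B(I, G) = (-14 + G)*(7 + G) (B(I, G) = (G - 14)*(G + 7) = (-14 + G)*(7 + G))
(w(25, -17) + p(b(-7, 6), -36)) + B(16, -48) = ((-3 - 4*(-17)) - 55) + (-98 + (-48)**2 - 7*(-48)) = ((-3 + 68) - 55) + (-98 + 2304 + 336) = (65 - 55) + 2542 = 10 + 2542 = 2552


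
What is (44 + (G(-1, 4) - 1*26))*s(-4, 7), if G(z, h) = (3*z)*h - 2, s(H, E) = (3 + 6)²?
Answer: 324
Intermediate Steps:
s(H, E) = 81 (s(H, E) = 9² = 81)
G(z, h) = -2 + 3*h*z (G(z, h) = 3*h*z - 2 = -2 + 3*h*z)
(44 + (G(-1, 4) - 1*26))*s(-4, 7) = (44 + ((-2 + 3*4*(-1)) - 1*26))*81 = (44 + ((-2 - 12) - 26))*81 = (44 + (-14 - 26))*81 = (44 - 40)*81 = 4*81 = 324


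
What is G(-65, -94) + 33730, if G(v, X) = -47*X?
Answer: 38148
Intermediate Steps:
G(-65, -94) + 33730 = -47*(-94) + 33730 = 4418 + 33730 = 38148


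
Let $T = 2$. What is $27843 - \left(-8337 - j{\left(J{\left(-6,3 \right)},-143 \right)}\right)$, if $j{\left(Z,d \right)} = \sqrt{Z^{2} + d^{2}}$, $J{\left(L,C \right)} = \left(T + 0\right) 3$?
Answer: $36180 + \sqrt{20485} \approx 36323.0$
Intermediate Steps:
$J{\left(L,C \right)} = 6$ ($J{\left(L,C \right)} = \left(2 + 0\right) 3 = 2 \cdot 3 = 6$)
$27843 - \left(-8337 - j{\left(J{\left(-6,3 \right)},-143 \right)}\right) = 27843 - \left(-8337 - \sqrt{6^{2} + \left(-143\right)^{2}}\right) = 27843 - \left(-8337 - \sqrt{36 + 20449}\right) = 27843 - \left(-8337 - \sqrt{20485}\right) = 27843 + \left(8337 + \sqrt{20485}\right) = 36180 + \sqrt{20485}$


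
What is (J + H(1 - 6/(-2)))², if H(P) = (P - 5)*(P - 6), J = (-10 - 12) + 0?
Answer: 400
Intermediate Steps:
J = -22 (J = -22 + 0 = -22)
H(P) = (-6 + P)*(-5 + P) (H(P) = (-5 + P)*(-6 + P) = (-6 + P)*(-5 + P))
(J + H(1 - 6/(-2)))² = (-22 + (30 + (1 - 6/(-2))² - 11*(1 - 6/(-2))))² = (-22 + (30 + (1 - 6*(-1)/2)² - 11*(1 - 6*(-1)/2)))² = (-22 + (30 + (1 - 1*(-3))² - 11*(1 - 1*(-3))))² = (-22 + (30 + (1 + 3)² - 11*(1 + 3)))² = (-22 + (30 + 4² - 11*4))² = (-22 + (30 + 16 - 44))² = (-22 + 2)² = (-20)² = 400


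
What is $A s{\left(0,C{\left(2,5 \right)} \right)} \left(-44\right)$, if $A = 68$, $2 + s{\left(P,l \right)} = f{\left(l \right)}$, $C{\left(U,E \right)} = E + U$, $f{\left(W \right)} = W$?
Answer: $-14960$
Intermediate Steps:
$s{\left(P,l \right)} = -2 + l$
$A s{\left(0,C{\left(2,5 \right)} \right)} \left(-44\right) = 68 \left(-2 + \left(5 + 2\right)\right) \left(-44\right) = 68 \left(-2 + 7\right) \left(-44\right) = 68 \cdot 5 \left(-44\right) = 340 \left(-44\right) = -14960$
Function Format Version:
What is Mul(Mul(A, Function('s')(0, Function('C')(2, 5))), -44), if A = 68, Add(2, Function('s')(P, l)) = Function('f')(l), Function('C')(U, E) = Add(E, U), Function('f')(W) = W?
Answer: -14960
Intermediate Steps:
Function('s')(P, l) = Add(-2, l)
Mul(Mul(A, Function('s')(0, Function('C')(2, 5))), -44) = Mul(Mul(68, Add(-2, Add(5, 2))), -44) = Mul(Mul(68, Add(-2, 7)), -44) = Mul(Mul(68, 5), -44) = Mul(340, -44) = -14960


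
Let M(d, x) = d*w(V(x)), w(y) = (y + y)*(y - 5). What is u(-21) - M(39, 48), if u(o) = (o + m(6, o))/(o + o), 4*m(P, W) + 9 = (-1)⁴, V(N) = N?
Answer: -6761641/42 ≈ -1.6099e+5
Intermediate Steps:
w(y) = 2*y*(-5 + y) (w(y) = (2*y)*(-5 + y) = 2*y*(-5 + y))
m(P, W) = -2 (m(P, W) = -9/4 + (¼)*(-1)⁴ = -9/4 + (¼)*1 = -9/4 + ¼ = -2)
u(o) = (-2 + o)/(2*o) (u(o) = (o - 2)/(o + o) = (-2 + o)/((2*o)) = (-2 + o)*(1/(2*o)) = (-2 + o)/(2*o))
M(d, x) = 2*d*x*(-5 + x) (M(d, x) = d*(2*x*(-5 + x)) = 2*d*x*(-5 + x))
u(-21) - M(39, 48) = (½)*(-2 - 21)/(-21) - 2*39*48*(-5 + 48) = (½)*(-1/21)*(-23) - 2*39*48*43 = 23/42 - 1*160992 = 23/42 - 160992 = -6761641/42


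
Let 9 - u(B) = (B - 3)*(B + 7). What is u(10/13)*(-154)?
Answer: -685300/169 ≈ -4055.0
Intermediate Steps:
u(B) = 9 - (-3 + B)*(7 + B) (u(B) = 9 - (B - 3)*(B + 7) = 9 - (-3 + B)*(7 + B))
u(10/13)*(-154) = (30 - (10/13)² - 40/13)*(-154) = (30 - (10*(1/13))² - 40/13)*(-154) = (30 - (10/13)² - 4*10/13)*(-154) = (30 - 1*100/169 - 40/13)*(-154) = (30 - 100/169 - 40/13)*(-154) = (4450/169)*(-154) = -685300/169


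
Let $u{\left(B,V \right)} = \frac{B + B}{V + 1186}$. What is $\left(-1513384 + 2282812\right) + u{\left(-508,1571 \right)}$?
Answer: $\frac{2121311980}{2757} \approx 7.6943 \cdot 10^{5}$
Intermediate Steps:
$u{\left(B,V \right)} = \frac{2 B}{1186 + V}$
$\left(-1513384 + 2282812\right) + u{\left(-508,1571 \right)} = \left(-1513384 + 2282812\right) + 2 \left(-508\right) \frac{1}{1186 + 1571} = 769428 + 2 \left(-508\right) \frac{1}{2757} = 769428 - \frac{1016}{2757} = \frac{2121311980}{2757}$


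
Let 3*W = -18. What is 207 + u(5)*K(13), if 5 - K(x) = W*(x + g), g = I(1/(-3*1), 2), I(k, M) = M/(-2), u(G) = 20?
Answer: 1747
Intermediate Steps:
W = -6 (W = (⅓)*(-18) = -6)
I(k, M) = -M/2 (I(k, M) = M*(-½) = -M/2)
g = -1 (g = -½*2 = -1)
K(x) = -1 + 6*x (K(x) = 5 - (-6)*(x - 1) = 5 - (-6)*(-1 + x) = 5 - (6 - 6*x) = 5 + (-6 + 6*x) = -1 + 6*x)
207 + u(5)*K(13) = 207 + 20*(-1 + 6*13) = 207 + 20*(-1 + 78) = 207 + 20*77 = 207 + 1540 = 1747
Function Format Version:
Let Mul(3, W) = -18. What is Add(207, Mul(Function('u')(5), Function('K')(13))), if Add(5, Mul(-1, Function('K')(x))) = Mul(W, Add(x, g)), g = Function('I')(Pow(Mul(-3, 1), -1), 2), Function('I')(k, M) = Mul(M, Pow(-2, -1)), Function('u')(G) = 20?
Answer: 1747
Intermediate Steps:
W = -6 (W = Mul(Rational(1, 3), -18) = -6)
Function('I')(k, M) = Mul(Rational(-1, 2), M) (Function('I')(k, M) = Mul(M, Rational(-1, 2)) = Mul(Rational(-1, 2), M))
g = -1 (g = Mul(Rational(-1, 2), 2) = -1)
Function('K')(x) = Add(-1, Mul(6, x)) (Function('K')(x) = Add(5, Mul(-1, Mul(-6, Add(x, -1)))) = Add(5, Mul(-1, Mul(-6, Add(-1, x)))) = Add(5, Mul(-1, Add(6, Mul(-6, x)))) = Add(5, Add(-6, Mul(6, x))) = Add(-1, Mul(6, x)))
Add(207, Mul(Function('u')(5), Function('K')(13))) = Add(207, Mul(20, Add(-1, Mul(6, 13)))) = Add(207, Mul(20, Add(-1, 78))) = Add(207, Mul(20, 77)) = Add(207, 1540) = 1747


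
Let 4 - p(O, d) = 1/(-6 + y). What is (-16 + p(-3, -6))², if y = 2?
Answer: 2209/16 ≈ 138.06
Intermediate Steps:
p(O, d) = 17/4 (p(O, d) = 4 - 1/(-6 + 2) = 4 - 1/(-4) = 4 - 1*(-¼) = 4 + ¼ = 17/4)
(-16 + p(-3, -6))² = (-16 + 17/4)² = (-47/4)² = 2209/16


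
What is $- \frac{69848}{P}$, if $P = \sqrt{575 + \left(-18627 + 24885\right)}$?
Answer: $- \frac{69848 \sqrt{6833}}{6833} \approx -844.98$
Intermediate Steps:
$P = \sqrt{6833}$ ($P = \sqrt{575 + 6258} = \sqrt{6833} \approx 82.662$)
$- \frac{69848}{P} = - \frac{69848}{\sqrt{6833}} = - 69848 \frac{\sqrt{6833}}{6833} = - \frac{69848 \sqrt{6833}}{6833}$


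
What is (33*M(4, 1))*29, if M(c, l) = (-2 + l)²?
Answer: 957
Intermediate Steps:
(33*M(4, 1))*29 = (33*(-2 + 1)²)*29 = (33*(-1)²)*29 = (33*1)*29 = 33*29 = 957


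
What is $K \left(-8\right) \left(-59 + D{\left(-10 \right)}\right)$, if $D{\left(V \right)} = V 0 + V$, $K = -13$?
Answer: $-7176$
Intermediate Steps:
$D{\left(V \right)} = V$ ($D{\left(V \right)} = 0 + V = V$)
$K \left(-8\right) \left(-59 + D{\left(-10 \right)}\right) = \left(-13\right) \left(-8\right) \left(-59 - 10\right) = 104 \left(-69\right) = -7176$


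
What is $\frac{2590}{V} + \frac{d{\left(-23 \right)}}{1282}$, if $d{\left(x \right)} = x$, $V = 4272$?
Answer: $\frac{805531}{1369176} \approx 0.58833$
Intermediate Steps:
$\frac{2590}{V} + \frac{d{\left(-23 \right)}}{1282} = \frac{2590}{4272} - \frac{23}{1282} = 2590 \cdot \frac{1}{4272} - \frac{23}{1282} = \frac{1295}{2136} - \frac{23}{1282} = \frac{805531}{1369176}$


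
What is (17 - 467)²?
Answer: 202500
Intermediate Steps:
(17 - 467)² = (-450)² = 202500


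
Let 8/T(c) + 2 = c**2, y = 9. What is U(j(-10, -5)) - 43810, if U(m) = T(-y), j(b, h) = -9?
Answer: -3460982/79 ≈ -43810.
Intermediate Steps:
T(c) = 8/(-2 + c**2)
U(m) = 8/79 (U(m) = 8/(-2 + (-1*9)**2) = 8/(-2 + (-9)**2) = 8/(-2 + 81) = 8/79)
U(j(-10, -5)) - 43810 = 8/79 - 43810 = -3460982/79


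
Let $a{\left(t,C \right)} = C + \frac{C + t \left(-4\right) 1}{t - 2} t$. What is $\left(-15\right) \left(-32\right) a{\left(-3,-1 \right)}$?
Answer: $2688$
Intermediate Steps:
$a{\left(t,C \right)} = C + \frac{t \left(C - 4 t\right)}{-2 + t}$ ($a{\left(t,C \right)} = C + \frac{C + - 4 t 1}{-2 + t} t = C + \frac{C - 4 t}{-2 + t} t = C + \frac{t \left(C - 4 t\right)}{-2 + t}$)
$\left(-15\right) \left(-32\right) a{\left(-3,-1 \right)} = \left(-15\right) \left(-32\right) \frac{2 \left(\left(-1\right) \left(-1\right) - 2 \left(-3\right)^{2} - -3\right)}{-2 - 3} = 480 \frac{2 \left(1 - 18 + 3\right)}{-5} = 480 \cdot 2 \left(- \frac{1}{5}\right) \left(1 - 18 + 3\right) = 480 \cdot 2 \left(- \frac{1}{5}\right) \left(-14\right) = 480 \cdot \frac{28}{5} = 2688$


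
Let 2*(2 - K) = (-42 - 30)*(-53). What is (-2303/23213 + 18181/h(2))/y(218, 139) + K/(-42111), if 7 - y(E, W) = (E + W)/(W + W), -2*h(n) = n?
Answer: -35544366526154/11174701293 ≈ -3180.8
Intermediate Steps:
h(n) = -n/2
y(E, W) = 7 - (E + W)/(2*W) (y(E, W) = 7 - (E + W)/(W + W) = 7 - (E + W)/(2*W))
K = -1906 (K = 2 - (-42 - 30)*(-53)/2 = 2 - (-36)*(-53) = 2 - 1/2*3816 = 2 - 1908 = -1906)
(-2303/23213 + 18181/h(2))/y(218, 139) + K/(-42111) = (-2303/23213 + 18181/((-1/2*2)))/(((1/2)*(-1*218 + 13*139)/139)) - 1906/(-42111) = (-2303*1/23213 + 18181/(-1))/(((1/2)*(1/139)*(-218 + 1807))) - 1906*(-1/42111) = (-2303/23213 + 18181*(-1))/(((1/2)*(1/139)*1589)) + 1906/42111 = (-2303/23213 - 18181)/(1589/278) + 1906/42111 = -422037856/23213*278/1589 + 1906/42111 = -844075712/265363 + 1906/42111 = -35544366526154/11174701293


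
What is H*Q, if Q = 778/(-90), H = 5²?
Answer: -1945/9 ≈ -216.11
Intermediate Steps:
H = 25
Q = -389/45 (Q = 778*(-1/90) = -389/45 ≈ -8.6444)
H*Q = 25*(-389/45) = -1945/9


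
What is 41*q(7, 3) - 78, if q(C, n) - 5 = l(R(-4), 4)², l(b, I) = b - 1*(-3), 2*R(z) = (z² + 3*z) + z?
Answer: 496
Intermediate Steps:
R(z) = z²/2 + 2*z (R(z) = ((z² + 3*z) + z)/2 = (z² + 4*z)/2 = z²/2 + 2*z)
l(b, I) = 3 + b (l(b, I) = b + 3 = 3 + b)
q(C, n) = 14 (q(C, n) = 5 + (3 + (½)*(-4)*(4 - 4))² = 5 + (3 + (½)*(-4)*0)² = 5 + (3 + 0)² = 5 + 3² = 5 + 9 = 14)
41*q(7, 3) - 78 = 41*14 - 78 = 574 - 78 = 496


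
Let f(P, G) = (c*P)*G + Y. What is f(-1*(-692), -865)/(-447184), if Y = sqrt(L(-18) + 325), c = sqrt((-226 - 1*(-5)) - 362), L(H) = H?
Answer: -sqrt(307)/447184 + 149645*I*sqrt(583)/111796 ≈ -3.9182e-5 + 32.32*I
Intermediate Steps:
c = I*sqrt(583) (c = sqrt((-226 + 5) - 362) = sqrt(-221 - 362) = sqrt(-583) = I*sqrt(583) ≈ 24.145*I)
Y = sqrt(307) (Y = sqrt(-18 + 325) = sqrt(307) ≈ 17.521)
f(P, G) = sqrt(307) + I*G*P*sqrt(583) (f(P, G) = ((I*sqrt(583))*P)*G + sqrt(307) = (I*P*sqrt(583))*G + sqrt(307) = I*G*P*sqrt(583) + sqrt(307) = sqrt(307) + I*G*P*sqrt(583))
f(-1*(-692), -865)/(-447184) = (sqrt(307) + I*(-865)*(-1*(-692))*sqrt(583))/(-447184) = (sqrt(307) + I*(-865)*692*sqrt(583))*(-1/447184) = (sqrt(307) - 598580*I*sqrt(583))*(-1/447184) = -sqrt(307)/447184 + 149645*I*sqrt(583)/111796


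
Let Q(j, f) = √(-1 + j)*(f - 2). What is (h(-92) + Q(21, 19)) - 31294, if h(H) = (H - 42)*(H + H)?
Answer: -6638 + 34*√5 ≈ -6562.0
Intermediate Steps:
h(H) = 2*H*(-42 + H) (h(H) = (-42 + H)*(2*H) = 2*H*(-42 + H))
Q(j, f) = √(-1 + j)*(-2 + f)
(h(-92) + Q(21, 19)) - 31294 = (2*(-92)*(-42 - 92) + √(-1 + 21)*(-2 + 19)) - 31294 = (2*(-92)*(-134) + √20*17) - 31294 = (24656 + (2*√5)*17) - 31294 = (24656 + 34*√5) - 31294 = -6638 + 34*√5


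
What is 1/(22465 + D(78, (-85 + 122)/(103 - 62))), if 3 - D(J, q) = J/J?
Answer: 1/22467 ≈ 4.4510e-5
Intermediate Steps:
D(J, q) = 2 (D(J, q) = 3 - J/J = 3 - 1*1 = 3 - 1 = 2)
1/(22465 + D(78, (-85 + 122)/(103 - 62))) = 1/(22465 + 2) = 1/22467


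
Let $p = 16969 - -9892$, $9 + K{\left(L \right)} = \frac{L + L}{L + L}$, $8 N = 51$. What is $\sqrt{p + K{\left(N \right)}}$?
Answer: $\sqrt{26853} \approx 163.87$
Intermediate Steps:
$N = \frac{51}{8}$ ($N = \frac{1}{8} \cdot 51 = \frac{51}{8} \approx 6.375$)
$K{\left(L \right)} = -8$ ($K{\left(L \right)} = -9 + \frac{L + L}{L + L} = -9 + \frac{2 L}{2 L} = -9 + 2 L \frac{1}{2 L} = -9 + 1 = -8$)
$p = 26861$ ($p = 16969 + 9892 = 26861$)
$\sqrt{p + K{\left(N \right)}} = \sqrt{26861 - 8} = \sqrt{26853}$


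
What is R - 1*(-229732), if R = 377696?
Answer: 607428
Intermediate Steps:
R - 1*(-229732) = 377696 - 1*(-229732) = 377696 + 229732 = 607428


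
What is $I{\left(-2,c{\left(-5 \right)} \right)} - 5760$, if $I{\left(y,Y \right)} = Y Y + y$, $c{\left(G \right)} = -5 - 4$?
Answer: $-5681$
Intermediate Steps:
$c{\left(G \right)} = -9$
$I{\left(y,Y \right)} = y + Y^{2}$ ($I{\left(y,Y \right)} = Y^{2} + y = y + Y^{2}$)
$I{\left(-2,c{\left(-5 \right)} \right)} - 5760 = \left(-2 + \left(-9\right)^{2}\right) - 5760 = \left(-2 + 81\right) - 5760 = 79 - 5760 = -5681$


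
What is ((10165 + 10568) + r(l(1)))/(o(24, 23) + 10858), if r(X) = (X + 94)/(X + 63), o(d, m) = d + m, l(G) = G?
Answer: 1327007/697920 ≈ 1.9014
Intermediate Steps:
r(X) = (94 + X)/(63 + X)
((10165 + 10568) + r(l(1)))/(o(24, 23) + 10858) = ((10165 + 10568) + (94 + 1)/(63 + 1))/((24 + 23) + 10858) = (20733 + 95/64)/(47 + 10858) = (20733 + (1/64)*95)/10905 = (20733 + 95/64)*(1/10905) = (1327007/64)*(1/10905) = 1327007/697920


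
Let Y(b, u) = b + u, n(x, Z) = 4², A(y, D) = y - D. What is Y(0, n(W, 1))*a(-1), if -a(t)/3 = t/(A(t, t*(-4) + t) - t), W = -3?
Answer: -16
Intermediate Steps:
n(x, Z) = 16
a(t) = -1 (a(t) = -3*t/((t - (t*(-4) + t)) - t) = -3*t/((t - (-4*t + t)) - t) = -3*t/((t - (-3)*t) - t) = -3*t/((t + 3*t) - t) = -3*t/(4*t - t) = -3*t/(3*t) = -3*t*1/(3*t) = -3*⅓ = -1)
Y(0, n(W, 1))*a(-1) = (0 + 16)*(-1) = 16*(-1) = -16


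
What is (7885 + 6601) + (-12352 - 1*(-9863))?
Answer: 11997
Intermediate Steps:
(7885 + 6601) + (-12352 - 1*(-9863)) = 14486 + (-12352 + 9863) = 14486 - 2489 = 11997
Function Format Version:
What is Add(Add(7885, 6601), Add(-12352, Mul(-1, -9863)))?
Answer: 11997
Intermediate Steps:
Add(Add(7885, 6601), Add(-12352, Mul(-1, -9863))) = Add(14486, Add(-12352, 9863)) = Add(14486, -2489) = 11997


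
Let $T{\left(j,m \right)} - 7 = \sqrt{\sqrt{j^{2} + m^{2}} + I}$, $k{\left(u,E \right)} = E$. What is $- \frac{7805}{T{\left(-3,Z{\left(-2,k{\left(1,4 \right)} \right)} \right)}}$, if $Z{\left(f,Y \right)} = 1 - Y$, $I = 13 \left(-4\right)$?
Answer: $- \frac{7805}{7 + i \sqrt{52 - 3 \sqrt{2}}} \approx -564.66 + 557.45 i$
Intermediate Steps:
$I = -52$
$T{\left(j,m \right)} = 7 + \sqrt{-52 + \sqrt{j^{2} + m^{2}}}$ ($T{\left(j,m \right)} = 7 + \sqrt{\sqrt{j^{2} + m^{2}} - 52} = 7 + \sqrt{-52 + \sqrt{j^{2} + m^{2}}}$)
$- \frac{7805}{T{\left(-3,Z{\left(-2,k{\left(1,4 \right)} \right)} \right)}} = - \frac{7805}{7 + \sqrt{-52 + \sqrt{\left(-3\right)^{2} + \left(1 - 4\right)^{2}}}} = - \frac{7805}{7 + \sqrt{-52 + \sqrt{9 + \left(1 - 4\right)^{2}}}} = - \frac{7805}{7 + \sqrt{-52 + \sqrt{9 + \left(-3\right)^{2}}}} = - \frac{7805}{7 + \sqrt{-52 + \sqrt{9 + 9}}} = - \frac{7805}{7 + \sqrt{-52 + \sqrt{18}}} = - \frac{7805}{7 + \sqrt{-52 + 3 \sqrt{2}}}$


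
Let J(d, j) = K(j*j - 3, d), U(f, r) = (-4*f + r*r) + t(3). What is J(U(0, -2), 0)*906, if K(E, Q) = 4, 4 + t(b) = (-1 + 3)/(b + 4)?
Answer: 3624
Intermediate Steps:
t(b) = -4 + 2/(4 + b) (t(b) = -4 + (-1 + 3)/(b + 4) = -4 + 2/(4 + b))
U(f, r) = -26/7 + r² - 4*f (U(f, r) = (-4*f + r*r) + 2*(-7 - 2*3)/(4 + 3) = (-4*f + r²) + 2*(-7 - 6)/7 = (r² - 4*f) + 2*(⅐)*(-13) = (r² - 4*f) - 26/7 = -26/7 + r² - 4*f)
J(d, j) = 4
J(U(0, -2), 0)*906 = 4*906 = 3624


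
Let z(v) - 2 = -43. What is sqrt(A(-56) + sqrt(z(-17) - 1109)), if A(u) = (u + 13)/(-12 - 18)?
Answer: sqrt(1290 + 4500*I*sqrt(46))/30 ≈ 4.2057 + 4.0317*I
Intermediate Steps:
z(v) = -41 (z(v) = 2 - 43 = -41)
A(u) = -13/30 - u/30 (A(u) = (13 + u)/(-30) = (13 + u)*(-1/30) = -13/30 - u/30)
sqrt(A(-56) + sqrt(z(-17) - 1109)) = sqrt((-13/30 - 1/30*(-56)) + sqrt(-41 - 1109)) = sqrt((-13/30 + 28/15) + sqrt(-1150)) = sqrt(43/30 + 5*I*sqrt(46))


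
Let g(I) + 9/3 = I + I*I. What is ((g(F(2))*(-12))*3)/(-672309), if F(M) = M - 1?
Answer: -4/74701 ≈ -5.3547e-5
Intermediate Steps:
F(M) = -1 + M
g(I) = -3 + I + I**2 (g(I) = -3 + (I + I*I) = -3 + (I + I**2) = -3 + I + I**2)
((g(F(2))*(-12))*3)/(-672309) = (((-3 + (-1 + 2) + (-1 + 2)**2)*(-12))*3)/(-672309) = (((-3 + 1 + 1**2)*(-12))*3)*(-1/672309) = (((-3 + 1 + 1)*(-12))*3)*(-1/672309) = (-1*(-12)*3)*(-1/672309) = (12*3)*(-1/672309) = 36*(-1/672309) = -4/74701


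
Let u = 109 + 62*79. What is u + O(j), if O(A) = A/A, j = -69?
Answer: 5008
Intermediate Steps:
u = 5007 (u = 109 + 4898 = 5007)
O(A) = 1
u + O(j) = 5007 + 1 = 5008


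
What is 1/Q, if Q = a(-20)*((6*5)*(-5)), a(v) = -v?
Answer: -1/3000 ≈ -0.00033333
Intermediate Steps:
Q = -3000 (Q = (-1*(-20))*((6*5)*(-5)) = 20*(30*(-5)) = 20*(-150) = -3000)
1/Q = 1/(-3000) = -1/3000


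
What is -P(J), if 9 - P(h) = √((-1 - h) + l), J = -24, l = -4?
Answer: -9 + √19 ≈ -4.6411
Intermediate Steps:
P(h) = 9 - √(-5 - h) (P(h) = 9 - √((-1 - h) - 4) = 9 - √(-5 - h))
-P(J) = -(9 - √(-5 - 1*(-24))) = -(9 - √(-5 + 24)) = -(9 - √19) = -9 + √19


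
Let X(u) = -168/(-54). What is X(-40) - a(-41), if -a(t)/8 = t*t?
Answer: 121060/9 ≈ 13451.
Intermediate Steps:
X(u) = 28/9 (X(u) = -168*(-1/54) = 28/9)
a(t) = -8*t**2 (a(t) = -8*t*t = -8*t**2)
X(-40) - a(-41) = 28/9 - (-8)*(-41)**2 = 28/9 - (-8)*1681 = 28/9 - 1*(-13448) = 28/9 + 13448 = 121060/9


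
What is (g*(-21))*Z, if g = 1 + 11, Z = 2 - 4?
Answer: 504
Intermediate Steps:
Z = -2
g = 12
(g*(-21))*Z = (12*(-21))*(-2) = -252*(-2) = 504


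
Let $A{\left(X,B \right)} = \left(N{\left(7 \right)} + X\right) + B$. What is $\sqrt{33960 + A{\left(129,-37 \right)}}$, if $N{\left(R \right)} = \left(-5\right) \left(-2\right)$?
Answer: $\sqrt{34062} \approx 184.56$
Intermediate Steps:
$N{\left(R \right)} = 10$
$A{\left(X,B \right)} = 10 + B + X$ ($A{\left(X,B \right)} = \left(10 + X\right) + B = 10 + B + X$)
$\sqrt{33960 + A{\left(129,-37 \right)}} = \sqrt{33960 + \left(10 - 37 + 129\right)} = \sqrt{33960 + 102} = \sqrt{34062}$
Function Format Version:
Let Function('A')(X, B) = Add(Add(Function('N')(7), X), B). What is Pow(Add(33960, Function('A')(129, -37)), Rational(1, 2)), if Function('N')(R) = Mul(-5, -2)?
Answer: Pow(34062, Rational(1, 2)) ≈ 184.56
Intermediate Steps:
Function('N')(R) = 10
Function('A')(X, B) = Add(10, B, X) (Function('A')(X, B) = Add(Add(10, X), B) = Add(10, B, X))
Pow(Add(33960, Function('A')(129, -37)), Rational(1, 2)) = Pow(Add(33960, Add(10, -37, 129)), Rational(1, 2)) = Pow(Add(33960, 102), Rational(1, 2)) = Pow(34062, Rational(1, 2))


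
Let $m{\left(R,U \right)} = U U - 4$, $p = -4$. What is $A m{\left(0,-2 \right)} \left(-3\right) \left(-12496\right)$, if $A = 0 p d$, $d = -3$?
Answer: $0$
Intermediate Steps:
$m{\left(R,U \right)} = -4 + U^{2}$ ($m{\left(R,U \right)} = U^{2} - 4 = -4 + U^{2}$)
$A = 0$ ($A = 0 \left(-4\right) \left(-3\right) = 0 \left(-3\right) = 0$)
$A m{\left(0,-2 \right)} \left(-3\right) \left(-12496\right) = 0 \left(-4 + \left(-2\right)^{2}\right) \left(-3\right) \left(-12496\right) = 0 \left(-4 + 4\right) \left(-3\right) \left(-12496\right) = 0 \cdot 0 \left(-3\right) \left(-12496\right) = 0 \left(-3\right) \left(-12496\right) = 0 \left(-12496\right) = 0$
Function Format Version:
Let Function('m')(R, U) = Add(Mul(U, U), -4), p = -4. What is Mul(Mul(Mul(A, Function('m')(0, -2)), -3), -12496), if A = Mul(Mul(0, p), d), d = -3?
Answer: 0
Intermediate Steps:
Function('m')(R, U) = Add(-4, Pow(U, 2)) (Function('m')(R, U) = Add(Pow(U, 2), -4) = Add(-4, Pow(U, 2)))
A = 0 (A = Mul(Mul(0, -4), -3) = Mul(0, -3) = 0)
Mul(Mul(Mul(A, Function('m')(0, -2)), -3), -12496) = Mul(Mul(Mul(0, Add(-4, Pow(-2, 2))), -3), -12496) = Mul(Mul(Mul(0, Add(-4, 4)), -3), -12496) = Mul(Mul(Mul(0, 0), -3), -12496) = Mul(Mul(0, -3), -12496) = Mul(0, -12496) = 0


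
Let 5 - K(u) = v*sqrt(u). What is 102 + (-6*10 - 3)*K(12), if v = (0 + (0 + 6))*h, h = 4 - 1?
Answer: -213 + 2268*sqrt(3) ≈ 3715.3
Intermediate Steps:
h = 3
v = 18 (v = (0 + (0 + 6))*3 = (0 + 6)*3 = 6*3 = 18)
K(u) = 5 - 18*sqrt(u)
102 + (-6*10 - 3)*K(12) = 102 + (-6*10 - 3)*(5 - 36*sqrt(3)) = 102 + (-60 - 3)*(5 - 36*sqrt(3)) = 102 - 63*(5 - 36*sqrt(3)) = 102 + (-315 + 2268*sqrt(3)) = -213 + 2268*sqrt(3)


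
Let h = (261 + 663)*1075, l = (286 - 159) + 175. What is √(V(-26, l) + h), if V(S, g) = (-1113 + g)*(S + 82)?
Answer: 2*√236971 ≈ 973.59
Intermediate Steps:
l = 302 (l = 127 + 175 = 302)
h = 993300 (h = 924*1075 = 993300)
V(S, g) = (-1113 + g)*(82 + S)
√(V(-26, l) + h) = √((-91266 - 1113*(-26) + 82*302 - 26*302) + 993300) = √((-91266 + 28938 + 24764 - 7852) + 993300) = √(-45416 + 993300) = √947884 = 2*√236971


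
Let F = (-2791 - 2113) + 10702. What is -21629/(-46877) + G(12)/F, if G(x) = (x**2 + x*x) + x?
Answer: 69734021/135896423 ≈ 0.51314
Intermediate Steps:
G(x) = x + 2*x**2 (G(x) = (x**2 + x**2) + x = 2*x**2 + x = x + 2*x**2)
F = 5798 (F = -4904 + 10702 = 5798)
-21629/(-46877) + G(12)/F = -21629/(-46877) + (12*(1 + 2*12))/5798 = -21629*(-1/46877) + (12*(1 + 24))*(1/5798) = 21629/46877 + (12*25)*(1/5798) = 21629/46877 + 300*(1/5798) = 21629/46877 + 150/2899 = 69734021/135896423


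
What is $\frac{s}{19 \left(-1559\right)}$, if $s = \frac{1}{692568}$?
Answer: $- \frac{1}{20514556728} \approx -4.8746 \cdot 10^{-11}$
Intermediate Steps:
$s = \frac{1}{692568} \approx 1.4439 \cdot 10^{-6}$
$\frac{s}{19 \left(-1559\right)} = \frac{1}{692568 \cdot 19 \left(-1559\right)} = \frac{1}{692568 \left(-29621\right)} = \frac{1}{692568} \left(- \frac{1}{29621}\right) = - \frac{1}{20514556728}$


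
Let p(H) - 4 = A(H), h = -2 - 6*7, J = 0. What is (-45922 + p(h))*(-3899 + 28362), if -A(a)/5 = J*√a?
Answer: -1123292034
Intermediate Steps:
h = -44 (h = -2 - 42 = -44)
A(a) = 0 (A(a) = -0*√a = -5*0 = 0)
p(H) = 4 (p(H) = 4 + 0 = 4)
(-45922 + p(h))*(-3899 + 28362) = (-45922 + 4)*(-3899 + 28362) = -45918*24463 = -1123292034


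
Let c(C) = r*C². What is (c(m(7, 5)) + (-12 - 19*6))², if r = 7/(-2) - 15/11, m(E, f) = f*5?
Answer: 4850704609/484 ≈ 1.0022e+7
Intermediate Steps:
m(E, f) = 5*f
r = -107/22 (r = 7*(-½) - 15*1/11 = -7/2 - 15/11 = -107/22 ≈ -4.8636)
c(C) = -107*C²/22
(c(m(7, 5)) + (-12 - 19*6))² = (-107*(5*5)²/22 + (-12 - 19*6))² = (-107/22*25² + (-12 - 114))² = (-107/22*625 - 126)² = (-66875/22 - 126)² = (-69647/22)² = 4850704609/484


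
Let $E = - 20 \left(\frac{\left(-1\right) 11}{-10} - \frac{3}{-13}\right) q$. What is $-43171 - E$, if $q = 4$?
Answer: $- \frac{559839}{13} \approx -43065.0$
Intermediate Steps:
$E = - \frac{1384}{13}$ ($E = - 20 \left(\frac{\left(-1\right) 11}{-10} - \frac{3}{-13}\right) 4 = - 20 \left(\left(-11\right) \left(- \frac{1}{10}\right) - - \frac{3}{13}\right) 4 = - 20 \left(\frac{11}{10} + \frac{3}{13}\right) 4 = \left(-20\right) \frac{173}{130} \cdot 4 = \left(- \frac{346}{13}\right) 4 = - \frac{1384}{13} \approx -106.46$)
$-43171 - E = -43171 - - \frac{1384}{13} = -43171 + \frac{1384}{13} = - \frac{559839}{13}$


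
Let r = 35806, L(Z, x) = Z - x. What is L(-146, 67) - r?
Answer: -36019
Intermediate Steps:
L(-146, 67) - r = (-146 - 1*67) - 1*35806 = (-146 - 67) - 35806 = -213 - 35806 = -36019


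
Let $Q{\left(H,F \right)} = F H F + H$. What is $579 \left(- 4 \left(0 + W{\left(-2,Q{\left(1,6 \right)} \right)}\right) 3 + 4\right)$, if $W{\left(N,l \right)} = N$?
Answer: $16212$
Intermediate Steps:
$Q{\left(H,F \right)} = H + H F^{2}$ ($Q{\left(H,F \right)} = H F^{2} + H = H + H F^{2}$)
$579 \left(- 4 \left(0 + W{\left(-2,Q{\left(1,6 \right)} \right)}\right) 3 + 4\right) = 579 \left(- 4 \left(0 - 2\right) 3 + 4\right) = 579 \left(- 4 \left(\left(-2\right) 3\right) + 4\right) = 579 \left(\left(-4\right) \left(-6\right) + 4\right) = 579 \left(24 + 4\right) = 579 \cdot 28 = 16212$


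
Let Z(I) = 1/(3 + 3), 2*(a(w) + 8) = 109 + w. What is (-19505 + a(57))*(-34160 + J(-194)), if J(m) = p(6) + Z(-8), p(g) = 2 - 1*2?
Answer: 1991176685/3 ≈ 6.6373e+8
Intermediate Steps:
a(w) = 93/2 + w/2 (a(w) = -8 + (109 + w)/2 = -8 + (109/2 + w/2) = 93/2 + w/2)
p(g) = 0 (p(g) = 2 - 2 = 0)
Z(I) = ⅙ (Z(I) = 1/6 = ⅙)
J(m) = ⅙ (J(m) = 0 + ⅙ = ⅙)
(-19505 + a(57))*(-34160 + J(-194)) = (-19505 + (93/2 + (½)*57))*(-34160 + ⅙) = (-19505 + (93/2 + 57/2))*(-204959/6) = (-19505 + 75)*(-204959/6) = -19430*(-204959/6) = 1991176685/3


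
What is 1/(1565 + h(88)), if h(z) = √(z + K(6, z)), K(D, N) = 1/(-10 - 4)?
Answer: 21910/34287919 - √17234/34287919 ≈ 0.00063517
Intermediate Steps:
K(D, N) = -1/14 (K(D, N) = 1/(-14) = -1/14)
h(z) = √(-1/14 + z) (h(z) = √(z - 1/14) = √(-1/14 + z))
1/(1565 + h(88)) = 1/(1565 + √(-14 + 196*88)/14) = 1/(1565 + √(-14 + 17248)/14) = 1/(1565 + √17234/14)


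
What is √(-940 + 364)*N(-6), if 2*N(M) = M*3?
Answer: -216*I ≈ -216.0*I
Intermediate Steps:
N(M) = 3*M/2 (N(M) = (M*3)/2 = (3*M)/2 = 3*M/2)
√(-940 + 364)*N(-6) = √(-940 + 364)*((3/2)*(-6)) = √(-576)*(-9) = (24*I)*(-9) = -216*I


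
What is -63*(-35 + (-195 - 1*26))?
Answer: 16128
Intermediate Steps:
-63*(-35 + (-195 - 1*26)) = -63*(-35 + (-195 - 26)) = -63*(-35 - 221) = -63*(-256) = 16128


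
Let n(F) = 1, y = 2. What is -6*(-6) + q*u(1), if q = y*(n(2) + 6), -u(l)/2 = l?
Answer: 8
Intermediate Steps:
u(l) = -2*l
q = 14 (q = 2*(1 + 6) = 2*7 = 14)
-6*(-6) + q*u(1) = -6*(-6) + 14*(-2*1) = 36 + 14*(-2) = 36 - 28 = 8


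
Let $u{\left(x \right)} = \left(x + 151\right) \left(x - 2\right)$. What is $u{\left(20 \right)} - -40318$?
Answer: $43396$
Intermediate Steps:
$u{\left(x \right)} = \left(-2 + x\right) \left(151 + x\right)$ ($u{\left(x \right)} = \left(151 + x\right) \left(-2 + x\right) = \left(-2 + x\right) \left(151 + x\right)$)
$u{\left(20 \right)} - -40318 = \left(-302 + 20^{2} + 149 \cdot 20\right) - -40318 = \left(-302 + 400 + 2980\right) + 40318 = 3078 + 40318 = 43396$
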